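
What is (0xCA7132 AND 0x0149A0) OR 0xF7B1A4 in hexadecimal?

0xF7F1A4

0xCA7132 AND 0x0149A0 = 0x004120.
Then OR with 0xF7B1A4.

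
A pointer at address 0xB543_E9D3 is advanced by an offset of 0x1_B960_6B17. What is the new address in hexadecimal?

0x26EA454EA

Add column by column in base 16, right to left:
  3+7 = A
  D+1 = E
  9+B = 4 carry 1
  E+6+1 = 5 carry 1
  3+0+1 = 4
  4+6 = A
  5+9 = E
  B+B = 6 carry 1
  0+1+1 = 2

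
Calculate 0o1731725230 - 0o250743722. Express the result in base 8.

Subtract column by column in base 8:
  0-2 → 6 (borrow)
  3-2-1 → 0
  2-7 → 3 (borrow)
  5-3-1 → 1
  2-4 → 6 (borrow)
  7-7-1 → 7 (borrow)
  1-0-1 → 0
  3-5 → 6 (borrow)
  7-2-1 → 4
  1-0 → 1

0o1460761306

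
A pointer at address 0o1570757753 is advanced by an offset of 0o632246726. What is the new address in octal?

Add column by column in base 8, right to left:
  3+6 = 1 carry 1
  5+2+1 = 0 carry 1
  7+7+1 = 7 carry 1
  7+6+1 = 6 carry 1
  5+4+1 = 2 carry 1
  7+2+1 = 2 carry 1
  0+2+1 = 3
  7+3 = 2 carry 1
  5+6+1 = 4 carry 1
  1+0+1 = 2

0o2423226701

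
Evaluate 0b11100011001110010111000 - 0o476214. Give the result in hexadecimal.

0x6f202c

0b11100011001110010111000 = 0x719cb8 in hexadecimal.
0o476214 = 0x27c8c in hexadecimal.
Subtract column by column in base 16:
  8-c → c (borrow)
  b-8-1 → 2
  c-c → 0
  9-7 → 2
  1-2 → f (borrow)
  7-0-1 → 6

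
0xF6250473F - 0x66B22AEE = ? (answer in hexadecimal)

0xEFB9E1C51

Subtract column by column in base 16:
  F-E → 1
  3-E → 5 (borrow)
  7-A-1 → C (borrow)
  4-2-1 → 1
  0-2 → E (borrow)
  5-B-1 → 9 (borrow)
  2-6-1 → B (borrow)
  6-6-1 → F (borrow)
  F-0-1 → E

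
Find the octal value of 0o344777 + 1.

The trailing 3 digits are 7 (max in base 8), so adding 1 cascades: they roll to 0 and the next digit up increments.

0o345000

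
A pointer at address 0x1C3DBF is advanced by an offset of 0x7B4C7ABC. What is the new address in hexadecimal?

0x7B68B87B

Add column by column in base 16, right to left:
  F+C = B carry 1
  B+B+1 = 7 carry 1
  D+A+1 = 8 carry 1
  3+7+1 = B
  C+C = 8 carry 1
  1+4+1 = 6
  0+B = B
  0+7 = 7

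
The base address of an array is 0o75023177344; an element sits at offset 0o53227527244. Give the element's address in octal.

Add column by column in base 8, right to left:
  4+4 = 0 carry 1
  4+4+1 = 1 carry 1
  3+2+1 = 6
  7+7 = 6 carry 1
  7+2+1 = 2 carry 1
  1+5+1 = 7
  3+7 = 2 carry 1
  2+2+1 = 5
  0+2 = 2
  5+3 = 0 carry 1
  7+5+1 = 5 carry 1
  final carry 1

0o150252726610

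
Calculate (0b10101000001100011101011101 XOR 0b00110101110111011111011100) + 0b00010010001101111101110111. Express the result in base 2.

0b10110000001000111111111000

First 0b10101000001100011101011101 XOR 0b00110101110111011111011100 = 0b10011101111011000010000001.
Add column by column in base 2, right to left:
  1+1 = 0 carry 1
  0+1+1 = 0 carry 1
  0+1+1 = 0 carry 1
  0+0+1 = 1
  0+1 = 1
  0+1 = 1
  0+1 = 1
  1+0 = 1
  0+1 = 1
  0+1 = 1
  0+1 = 1
  0+1 = 1
  1+1 = 0 carry 1
  1+0+1 = 0 carry 1
  0+1+1 = 0 carry 1
  1+1+1 = 1 carry 1
  1+0+1 = 0 carry 1
  1+0+1 = 0 carry 1
  1+0+1 = 0 carry 1
  0+1+1 = 0 carry 1
  1+0+1 = 0 carry 1
  1+0+1 = 0 carry 1
  1+1+1 = 1 carry 1
  0+0+1 = 1
  0+0 = 0
  1+0 = 1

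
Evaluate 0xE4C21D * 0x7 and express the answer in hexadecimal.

Multiply each base-16 digit by 7, carrying:
  D×7 = 91 → write B carry 5
  1×7+5 = 12 → write C
  2×7 = 14 → write E
  C×7 = 84 → write 4 carry 5
  4×7+5 = 33 → write 1 carry 2
  E×7+2 = 100 → write 4 carry 6
  remaining carry: 6

0x6414ECB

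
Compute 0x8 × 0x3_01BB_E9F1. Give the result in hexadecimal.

0x180DDF4F88

Multiply each base-16 digit by 8, carrying:
  1×8 = 8 → write 8
  F×8 = 120 → write 8 carry 7
  9×8+7 = 79 → write F carry 4
  E×8+4 = 116 → write 4 carry 7
  B×8+7 = 95 → write F carry 5
  B×8+5 = 93 → write D carry 5
  1×8+5 = 13 → write D
  0×8 = 0 → write 0
  3×8 = 24 → write 8 carry 1
  remaining carry: 1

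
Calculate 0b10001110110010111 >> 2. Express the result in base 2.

0b100011101100101

Right shift by 2: drop the 2 least-significant bits.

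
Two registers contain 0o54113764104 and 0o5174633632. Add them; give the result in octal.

Add column by column in base 8, right to left:
  4+2 = 6
  0+3 = 3
  1+6 = 7
  4+3 = 7
  6+3 = 1 carry 1
  7+6+1 = 6 carry 1
  3+4+1 = 0 carry 1
  1+7+1 = 1 carry 1
  1+1+1 = 3
  4+5 = 1 carry 1
  5+0+1 = 6

0o61310617736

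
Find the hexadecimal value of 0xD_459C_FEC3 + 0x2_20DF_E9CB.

Add column by column in base 16, right to left:
  3+B = E
  C+C = 8 carry 1
  E+9+1 = 8 carry 1
  F+E+1 = E carry 1
  C+F+1 = C carry 1
  9+D+1 = 7 carry 1
  5+0+1 = 6
  4+2 = 6
  D+2 = F

0xF667CE88E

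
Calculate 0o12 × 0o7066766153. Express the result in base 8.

Multiply each base-8 digit by 10, carrying:
  3×10 = 30 → write 6 carry 3
  5×10+3 = 53 → write 5 carry 6
  1×10+6 = 16 → write 0 carry 2
  6×10+2 = 62 → write 6 carry 7
  6×10+7 = 67 → write 3 carry 8
  7×10+8 = 78 → write 6 carry 9
  6×10+9 = 69 → write 5 carry 8
  6×10+8 = 68 → write 4 carry 8
  0×10+8 = 8 → write 0 carry 1
  7×10+1 = 71 → write 7 carry 8
  remaining carry: 10

0o107045636056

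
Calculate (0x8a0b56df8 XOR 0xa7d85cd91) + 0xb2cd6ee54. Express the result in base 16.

First 0x8a0b56df8 XOR 0xa7d85cd91 = 0x2dd30a069.
Add column by column in base 16, right to left:
  9+4 = d
  6+5 = b
  0+e = e
  a+e = 8 carry 1
  0+6+1 = 7
  3+d = 0 carry 1
  d+c+1 = a carry 1
  d+2+1 = 0 carry 1
  2+b+1 = e

0xe0a078ebd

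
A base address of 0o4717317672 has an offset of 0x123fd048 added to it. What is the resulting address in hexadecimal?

0o4717317672 = 0x273d9fba in hexadecimal.
Add column by column in base 16, right to left:
  a+8 = 2 carry 1
  b+4+1 = 0 carry 1
  f+0+1 = 0 carry 1
  9+d+1 = 7 carry 1
  d+f+1 = d carry 1
  3+3+1 = 7
  7+2 = 9
  2+1 = 3

0x397d7002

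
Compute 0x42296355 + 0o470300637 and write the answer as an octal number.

0o10702562364

0x42296355 = 0o10212261525 in octal.
Add column by column in base 8, right to left:
  5+7 = 4 carry 1
  2+3+1 = 6
  5+6 = 3 carry 1
  1+0+1 = 2
  6+0 = 6
  2+3 = 5
  2+0 = 2
  1+7 = 0 carry 1
  2+4+1 = 7
  0+0 = 0
  1+0 = 1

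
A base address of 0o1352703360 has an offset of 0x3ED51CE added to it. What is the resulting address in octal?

0x3ED51CE = 0o373250716 in octal.
Add column by column in base 8, right to left:
  0+6 = 6
  6+1 = 7
  3+7 = 2 carry 1
  3+0+1 = 4
  0+5 = 5
  7+2 = 1 carry 1
  2+3+1 = 6
  5+7 = 4 carry 1
  3+3+1 = 7
  1+0 = 1

0o1746154276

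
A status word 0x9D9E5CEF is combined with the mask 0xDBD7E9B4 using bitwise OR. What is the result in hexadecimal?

0xDFDFFDFF

OR each hex digit independently (no carries):
  9|D=D, D|B=F, 9|D=D, E|7=F, 5|E=F, C|9=D, E|B=F, F|4=F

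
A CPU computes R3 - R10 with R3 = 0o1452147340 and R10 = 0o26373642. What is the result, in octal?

Subtract column by column in base 8:
  0-2 → 6 (borrow)
  4-4-1 → 7 (borrow)
  3-6-1 → 4 (borrow)
  7-3-1 → 3
  4-7 → 5 (borrow)
  1-3-1 → 5 (borrow)
  2-6-1 → 3 (borrow)
  5-2-1 → 2
  4-0 → 4
  1-0 → 1

0o1423553476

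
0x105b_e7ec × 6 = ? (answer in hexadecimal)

0x62276f88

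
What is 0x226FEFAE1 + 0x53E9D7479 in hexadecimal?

0x7659C6F5A

Add column by column in base 16, right to left:
  1+9 = A
  E+7 = 5 carry 1
  A+4+1 = F
  F+7 = 6 carry 1
  E+D+1 = C carry 1
  F+9+1 = 9 carry 1
  6+E+1 = 5 carry 1
  2+3+1 = 6
  2+5 = 7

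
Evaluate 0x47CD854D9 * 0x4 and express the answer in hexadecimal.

Multiply each base-16 digit by 4, carrying:
  9×4 = 36 → write 4 carry 2
  D×4+2 = 54 → write 6 carry 3
  4×4+3 = 19 → write 3 carry 1
  5×4+1 = 21 → write 5 carry 1
  8×4+1 = 33 → write 1 carry 2
  D×4+2 = 54 → write 6 carry 3
  C×4+3 = 51 → write 3 carry 3
  7×4+3 = 31 → write F carry 1
  4×4+1 = 17 → write 1 carry 1
  remaining carry: 1

0x11F3615364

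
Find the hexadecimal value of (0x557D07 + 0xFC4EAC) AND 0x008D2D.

0x8921

Add column by column in base 16, right to left:
  7+C = 3 carry 1
  0+A+1 = B
  D+E = B carry 1
  7+4+1 = C
  5+C = 1 carry 1
  5+F+1 = 5 carry 1
  final carry 1
Sum = 0x151CBB3; now AND with 0x008D2D:
  1&0=0, 5&0=0, 1&0=0, C&8=8, B&D=9, B&2=2, 3&D=1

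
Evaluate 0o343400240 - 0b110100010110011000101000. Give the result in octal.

0b110100010110011000101000 = 0o64263050 in octal.
Subtract column by column in base 8:
  0-0 → 0
  4-5 → 7 (borrow)
  2-0-1 → 1
  0-3 → 5 (borrow)
  0-6-1 → 1 (borrow)
  4-2-1 → 1
  3-4 → 7 (borrow)
  4-6-1 → 5 (borrow)
  3-0-1 → 2

0o257115170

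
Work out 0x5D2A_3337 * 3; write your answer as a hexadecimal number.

Multiply each base-16 digit by 3, carrying:
  7×3 = 21 → write 5 carry 1
  3×3+1 = 10 → write A
  3×3 = 9 → write 9
  3×3 = 9 → write 9
  A×3 = 30 → write E carry 1
  2×3+1 = 7 → write 7
  D×3 = 39 → write 7 carry 2
  5×3+2 = 17 → write 1 carry 1
  remaining carry: 1

0x1177E99A5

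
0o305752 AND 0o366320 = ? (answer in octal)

AND each oct digit independently (no carries):
  3&3=3, 0&6=0, 5&6=4, 7&3=3, 5&2=0, 2&0=0

0o304300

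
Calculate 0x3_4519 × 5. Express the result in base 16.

0x10597D

Multiply each base-16 digit by 5, carrying:
  9×5 = 45 → write D carry 2
  1×5+2 = 7 → write 7
  5×5 = 25 → write 9 carry 1
  4×5+1 = 21 → write 5 carry 1
  3×5+1 = 16 → write 0 carry 1
  remaining carry: 1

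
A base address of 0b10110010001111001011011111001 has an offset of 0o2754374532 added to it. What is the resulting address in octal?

0b10110010001111001011011111001 = 0o2621713371 in octal.
Add column by column in base 8, right to left:
  1+2 = 3
  7+3 = 2 carry 1
  3+5+1 = 1 carry 1
  3+4+1 = 0 carry 1
  1+7+1 = 1 carry 1
  7+3+1 = 3 carry 1
  1+4+1 = 6
  2+5 = 7
  6+7 = 5 carry 1
  2+2+1 = 5

0o5576310123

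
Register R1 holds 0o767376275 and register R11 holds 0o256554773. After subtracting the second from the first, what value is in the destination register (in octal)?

0o510621302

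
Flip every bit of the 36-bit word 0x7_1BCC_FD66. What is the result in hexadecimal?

0x8E4330299

Each hex digit d becomes F−d:
  7→8, 1→E, B→4, C→3, C→3, F→0, D→2, 6→9, 6→9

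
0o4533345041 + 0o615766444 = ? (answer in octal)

Add column by column in base 8, right to left:
  1+4 = 5
  4+4 = 0 carry 1
  0+4+1 = 5
  5+6 = 3 carry 1
  4+6+1 = 3 carry 1
  3+7+1 = 3 carry 1
  3+5+1 = 1 carry 1
  3+1+1 = 5
  5+6 = 3 carry 1
  4+0+1 = 5

0o5351333505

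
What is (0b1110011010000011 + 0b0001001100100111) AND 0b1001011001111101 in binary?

0b1001000000101000

Add column by column in base 2, right to left:
  1+1 = 0 carry 1
  1+1+1 = 1 carry 1
  0+1+1 = 0 carry 1
  0+0+1 = 1
  0+0 = 0
  0+1 = 1
  0+0 = 0
  1+0 = 1
  0+1 = 1
  1+1 = 0 carry 1
  1+0+1 = 0 carry 1
  0+0+1 = 1
  0+1 = 1
  1+0 = 1
  1+0 = 1
  1+0 = 1
Sum = 0b1111100110101010; now AND with 0b1001011001111101:
  1111100110101010
& 1001011001111101
= 1001000000101000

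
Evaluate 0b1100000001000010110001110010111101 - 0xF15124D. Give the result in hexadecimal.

0b1100000001000010110001110010111101 = 0x3010B1CBD in hexadecimal.
Subtract column by column in base 16:
  D-D → 0
  B-4 → 7
  C-2 → A
  1-1 → 0
  B-5 → 6
  0-1 → F (borrow)
  1-F-1 → 1 (borrow)
  0-0-1 → F (borrow)
  3-0-1 → 2

0x2F1F60A70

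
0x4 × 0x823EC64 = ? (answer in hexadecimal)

Multiply each base-16 digit by 4, carrying:
  4×4 = 16 → write 0 carry 1
  6×4+1 = 25 → write 9 carry 1
  C×4+1 = 49 → write 1 carry 3
  E×4+3 = 59 → write B carry 3
  3×4+3 = 15 → write F
  2×4 = 8 → write 8
  8×4 = 32 → write 0 carry 2
  remaining carry: 2

0x208FB190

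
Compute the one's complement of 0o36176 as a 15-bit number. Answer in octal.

0o41601

Each oct digit d becomes 7−d:
  3→4, 6→1, 1→6, 7→0, 6→1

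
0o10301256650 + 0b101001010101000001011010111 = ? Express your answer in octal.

0o11013760177

0b101001010101000001011010111 = 0o512501327 in octal.
Add column by column in base 8, right to left:
  0+7 = 7
  5+2 = 7
  6+3 = 1 carry 1
  6+1+1 = 0 carry 1
  5+0+1 = 6
  2+5 = 7
  1+2 = 3
  0+1 = 1
  3+5 = 0 carry 1
  0+0+1 = 1
  1+0 = 1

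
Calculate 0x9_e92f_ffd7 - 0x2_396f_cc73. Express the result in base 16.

Subtract column by column in base 16:
  7-3 → 4
  d-7 → 6
  f-c → 3
  f-c → 3
  f-f → 0
  2-6 → c (borrow)
  9-9-1 → f (borrow)
  e-3-1 → a
  9-2 → 7

0x7afc03364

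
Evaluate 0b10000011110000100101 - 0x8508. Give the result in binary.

0x8508 = 0b1000010100001000 in binary.
Subtract column by column in base 2:
  1-0 → 1
  0-0 → 0
  1-0 → 1
  0-1 → 1 (borrow)
  0-0-1 → 1 (borrow)
  1-0-1 → 0
  0-0 → 0
  0-0 → 0
  0-1 → 1 (borrow)
  0-0-1 → 1 (borrow)
  1-1-1 → 1 (borrow)
  1-0-1 → 0
  1-0 → 1
  1-0 → 1
  0-0 → 0
  0-1 → 1 (borrow)
  0-0-1 → 1 (borrow)
  0-0-1 → 1 (borrow)
  0-0-1 → 1 (borrow)
  1-0-1 → 0

0b1111011011100011101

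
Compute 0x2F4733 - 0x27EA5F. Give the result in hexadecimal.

Subtract column by column in base 16:
  3-F → 4 (borrow)
  3-5-1 → D (borrow)
  7-A-1 → C (borrow)
  4-E-1 → 5 (borrow)
  F-7-1 → 7
  2-2 → 0

0x75CD4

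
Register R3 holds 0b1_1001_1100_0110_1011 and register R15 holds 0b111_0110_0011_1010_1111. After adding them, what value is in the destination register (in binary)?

0b10010000000000011010

Add column by column in base 2, right to left:
  1+1 = 0 carry 1
  1+1+1 = 1 carry 1
  0+1+1 = 0 carry 1
  1+1+1 = 1 carry 1
  0+0+1 = 1
  1+1 = 0 carry 1
  1+0+1 = 0 carry 1
  0+1+1 = 0 carry 1
  0+1+1 = 0 carry 1
  0+1+1 = 0 carry 1
  1+0+1 = 0 carry 1
  1+0+1 = 0 carry 1
  1+0+1 = 0 carry 1
  0+1+1 = 0 carry 1
  0+1+1 = 0 carry 1
  1+0+1 = 0 carry 1
  1+1+1 = 1 carry 1
  0+1+1 = 0 carry 1
  0+1+1 = 0 carry 1
  final carry 1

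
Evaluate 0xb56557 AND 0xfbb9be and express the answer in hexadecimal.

AND each hex digit independently (no carries):
  b&f=b, 5&b=1, 6&b=2, 5&9=1, 5&b=1, 7&e=6

0xb12116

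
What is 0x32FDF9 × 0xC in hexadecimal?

Multiply each base-16 digit by 12, carrying:
  9×12 = 108 → write C carry 6
  F×12+6 = 186 → write A carry 11
  D×12+11 = 167 → write 7 carry 10
  F×12+10 = 190 → write E carry 11
  2×12+11 = 35 → write 3 carry 2
  3×12+2 = 38 → write 6 carry 2
  remaining carry: 2

0x263E7AC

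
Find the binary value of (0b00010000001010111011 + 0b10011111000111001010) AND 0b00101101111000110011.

0b101101010000000001

Add column by column in base 2, right to left:
  1+0 = 1
  1+1 = 0 carry 1
  0+0+1 = 1
  1+1 = 0 carry 1
  1+0+1 = 0 carry 1
  1+0+1 = 0 carry 1
  0+1+1 = 0 carry 1
  1+1+1 = 1 carry 1
  0+1+1 = 0 carry 1
  1+0+1 = 0 carry 1
  0+0+1 = 1
  0+0 = 0
  0+1 = 1
  0+1 = 1
  0+1 = 1
  0+1 = 1
  1+1 = 0 carry 1
  0+0+1 = 1
  0+0 = 0
  0+1 = 1
Sum = 0b10101111010010000101; now AND with 0b00101101111000110011:
  10101111010010000101
& 00101101111000110011
= 00101101010000000001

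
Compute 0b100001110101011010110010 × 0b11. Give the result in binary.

0b1100101100000010000010110

Multiply each base-2 digit by 3, carrying:
  0×3 = 0 → write 0
  1×3 = 3 → write 1 carry 1
  0×3+1 = 1 → write 1
  0×3 = 0 → write 0
  1×3 = 3 → write 1 carry 1
  1×3+1 = 4 → write 0 carry 2
  0×3+2 = 2 → write 0 carry 1
  1×3+1 = 4 → write 0 carry 2
  0×3+2 = 2 → write 0 carry 1
  1×3+1 = 4 → write 0 carry 2
  1×3+2 = 5 → write 1 carry 2
  0×3+2 = 2 → write 0 carry 1
  1×3+1 = 4 → write 0 carry 2
  0×3+2 = 2 → write 0 carry 1
  1×3+1 = 4 → write 0 carry 2
  0×3+2 = 2 → write 0 carry 1
  1×3+1 = 4 → write 0 carry 2
  1×3+2 = 5 → write 1 carry 2
  1×3+2 = 5 → write 1 carry 2
  0×3+2 = 2 → write 0 carry 1
  0×3+1 = 1 → write 1
  0×3 = 0 → write 0
  0×3 = 0 → write 0
  1×3 = 3 → write 1 carry 1
  remaining carry: 1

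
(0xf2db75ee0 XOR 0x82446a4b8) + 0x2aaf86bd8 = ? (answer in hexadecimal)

First 0xf2db75ee0 XOR 0x82446a4b8 = 0x709f1fa58.
Add column by column in base 16, right to left:
  8+8 = 0 carry 1
  5+d+1 = 3 carry 1
  a+b+1 = 6 carry 1
  f+6+1 = 6 carry 1
  1+8+1 = a
  f+f = e carry 1
  9+a+1 = 4 carry 1
  0+a+1 = b
  7+2 = 9

0x9b4ea6630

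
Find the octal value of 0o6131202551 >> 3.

0o613120255

Shifting right by 3 bits = 1 oct digit: drop the last 1.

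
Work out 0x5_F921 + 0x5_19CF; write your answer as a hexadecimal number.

Add column by column in base 16, right to left:
  1+F = 0 carry 1
  2+C+1 = F
  9+9 = 2 carry 1
  F+1+1 = 1 carry 1
  5+5+1 = B

0xB12F0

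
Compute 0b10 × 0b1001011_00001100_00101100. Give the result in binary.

0b100101100001100001011000

Multiply each base-2 digit by 2, carrying:
  0×2 = 0 → write 0
  0×2 = 0 → write 0
  1×2 = 2 → write 0 carry 1
  1×2+1 = 3 → write 1 carry 1
  0×2+1 = 1 → write 1
  1×2 = 2 → write 0 carry 1
  0×2+1 = 1 → write 1
  0×2 = 0 → write 0
  0×2 = 0 → write 0
  0×2 = 0 → write 0
  1×2 = 2 → write 0 carry 1
  1×2+1 = 3 → write 1 carry 1
  0×2+1 = 1 → write 1
  0×2 = 0 → write 0
  0×2 = 0 → write 0
  0×2 = 0 → write 0
  1×2 = 2 → write 0 carry 1
  1×2+1 = 3 → write 1 carry 1
  0×2+1 = 1 → write 1
  1×2 = 2 → write 0 carry 1
  0×2+1 = 1 → write 1
  0×2 = 0 → write 0
  1×2 = 2 → write 0 carry 1
  remaining carry: 1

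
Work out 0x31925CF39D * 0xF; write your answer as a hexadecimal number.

0x2E793724633

Multiply each base-16 digit by 15, carrying:
  D×15 = 195 → write 3 carry 12
  9×15+12 = 147 → write 3 carry 9
  3×15+9 = 54 → write 6 carry 3
  F×15+3 = 228 → write 4 carry 14
  C×15+14 = 194 → write 2 carry 12
  5×15+12 = 87 → write 7 carry 5
  2×15+5 = 35 → write 3 carry 2
  9×15+2 = 137 → write 9 carry 8
  1×15+8 = 23 → write 7 carry 1
  3×15+1 = 46 → write E carry 2
  remaining carry: 2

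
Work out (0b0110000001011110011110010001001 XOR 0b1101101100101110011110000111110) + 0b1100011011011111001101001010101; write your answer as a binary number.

First 0b0110000001011110011110010001001 XOR 0b1101101100101110011110000111110 = 0b1011101101110000000000010110111.
Add column by column in base 2, right to left:
  1+1 = 0 carry 1
  1+0+1 = 0 carry 1
  1+1+1 = 1 carry 1
  0+0+1 = 1
  1+1 = 0 carry 1
  1+0+1 = 0 carry 1
  0+1+1 = 0 carry 1
  1+0+1 = 0 carry 1
  0+0+1 = 1
  0+1 = 1
  0+0 = 0
  0+1 = 1
  0+1 = 1
  0+0 = 0
  0+0 = 0
  0+1 = 1
  0+1 = 1
  0+1 = 1
  0+1 = 1
  1+1 = 0 carry 1
  1+0+1 = 0 carry 1
  1+1+1 = 1 carry 1
  0+1+1 = 0 carry 1
  1+0+1 = 0 carry 1
  1+1+1 = 1 carry 1
  0+1+1 = 0 carry 1
  1+0+1 = 0 carry 1
  1+0+1 = 0 carry 1
  1+0+1 = 0 carry 1
  0+1+1 = 0 carry 1
  1+1+1 = 1 carry 1
  final carry 1

0b11000001001001111001101100001100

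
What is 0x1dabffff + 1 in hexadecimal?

0x1dac0000

The trailing 4 digits are F (max in base 16), so adding 1 cascades: they roll to 0 and the next digit up increments.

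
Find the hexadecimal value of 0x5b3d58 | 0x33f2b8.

OR each hex digit independently (no carries):
  5|3=7, b|3=b, 3|f=f, d|2=f, 5|b=f, 8|8=8

0x7bfff8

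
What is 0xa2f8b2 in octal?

0o50574262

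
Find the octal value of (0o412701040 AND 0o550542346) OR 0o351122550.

0o412701040 AND 0o550542346 = 0o410500040.
Then OR with 0o351122550.

0o751522550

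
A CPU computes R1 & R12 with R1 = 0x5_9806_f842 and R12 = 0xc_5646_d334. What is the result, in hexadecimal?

0x41006d000

AND each hex digit independently (no carries):
  5&c=4, 9&5=1, 8&6=0, 0&4=0, 6&6=6, f&d=d, 8&3=0, 4&3=0, 2&4=0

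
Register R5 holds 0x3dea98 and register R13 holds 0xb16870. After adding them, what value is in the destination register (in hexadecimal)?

Add column by column in base 16, right to left:
  8+0 = 8
  9+7 = 0 carry 1
  a+8+1 = 3 carry 1
  e+6+1 = 5 carry 1
  d+1+1 = f
  3+b = e

0xef5308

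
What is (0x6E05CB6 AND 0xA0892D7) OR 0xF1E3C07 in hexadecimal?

0xF1E3C97

0x6E05CB6 AND 0xA0892D7 = 0x2001096.
Then OR with 0xF1E3C07.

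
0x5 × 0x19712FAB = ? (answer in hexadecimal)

Multiply each base-16 digit by 5, carrying:
  B×5 = 55 → write 7 carry 3
  A×5+3 = 53 → write 5 carry 3
  F×5+3 = 78 → write E carry 4
  2×5+4 = 14 → write E
  1×5 = 5 → write 5
  7×5 = 35 → write 3 carry 2
  9×5+2 = 47 → write F carry 2
  1×5+2 = 7 → write 7

0x7F35EE57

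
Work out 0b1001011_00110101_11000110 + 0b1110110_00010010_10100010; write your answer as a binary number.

0b110000010100100001101000

Add column by column in base 2, right to left:
  0+0 = 0
  1+1 = 0 carry 1
  1+0+1 = 0 carry 1
  0+0+1 = 1
  0+0 = 0
  0+1 = 1
  1+0 = 1
  1+1 = 0 carry 1
  1+0+1 = 0 carry 1
  0+1+1 = 0 carry 1
  1+0+1 = 0 carry 1
  0+0+1 = 1
  1+1 = 0 carry 1
  1+0+1 = 0 carry 1
  0+0+1 = 1
  0+0 = 0
  1+0 = 1
  1+1 = 0 carry 1
  0+1+1 = 0 carry 1
  1+0+1 = 0 carry 1
  0+1+1 = 0 carry 1
  0+1+1 = 0 carry 1
  1+1+1 = 1 carry 1
  final carry 1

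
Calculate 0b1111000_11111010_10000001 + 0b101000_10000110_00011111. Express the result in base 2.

0b101000011000000010100000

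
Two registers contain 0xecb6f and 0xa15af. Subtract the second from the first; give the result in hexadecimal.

0x4b5c0

Subtract column by column in base 16:
  f-f → 0
  6-a → c (borrow)
  b-5-1 → 5
  c-1 → b
  e-a → 4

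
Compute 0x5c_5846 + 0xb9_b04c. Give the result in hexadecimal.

0x1160892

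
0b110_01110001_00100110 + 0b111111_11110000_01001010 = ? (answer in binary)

0b10001100110000101110000

Add column by column in base 2, right to left:
  0+0 = 0
  1+1 = 0 carry 1
  1+0+1 = 0 carry 1
  0+1+1 = 0 carry 1
  0+0+1 = 1
  1+0 = 1
  0+1 = 1
  0+0 = 0
  1+0 = 1
  0+0 = 0
  0+0 = 0
  0+0 = 0
  1+1 = 0 carry 1
  1+1+1 = 1 carry 1
  1+1+1 = 1 carry 1
  0+1+1 = 0 carry 1
  0+1+1 = 0 carry 1
  1+1+1 = 1 carry 1
  1+1+1 = 1 carry 1
  0+1+1 = 0 carry 1
  0+1+1 = 0 carry 1
  0+1+1 = 0 carry 1
  final carry 1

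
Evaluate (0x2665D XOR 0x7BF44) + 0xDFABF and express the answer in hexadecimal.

0x13D3D8

First 0x2665D XOR 0x7BF44 = 0x5D919.
Add column by column in base 16, right to left:
  9+F = 8 carry 1
  1+B+1 = D
  9+A = 3 carry 1
  D+F+1 = D carry 1
  5+D+1 = 3 carry 1
  final carry 1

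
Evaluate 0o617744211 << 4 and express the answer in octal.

0o14377104220

4 bits is not a whole number of base-8 digits; in binary: 110001111111100100010001001 << 4 = 1100011111111001000100010010000.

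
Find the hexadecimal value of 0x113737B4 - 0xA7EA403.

0x6B893B1

Subtract column by column in base 16:
  4-3 → 1
  B-0 → B
  7-4 → 3
  3-A → 9 (borrow)
  7-E-1 → 8 (borrow)
  3-7-1 → B (borrow)
  1-A-1 → 6 (borrow)
  1-0-1 → 0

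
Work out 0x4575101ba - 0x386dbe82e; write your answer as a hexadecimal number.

0xd075198c

Subtract column by column in base 16:
  a-e → c (borrow)
  b-2-1 → 8
  1-8 → 9 (borrow)
  0-e-1 → 1 (borrow)
  1-b-1 → 5 (borrow)
  5-d-1 → 7 (borrow)
  7-6-1 → 0
  5-8 → d (borrow)
  4-3-1 → 0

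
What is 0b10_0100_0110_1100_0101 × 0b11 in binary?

Multiply each base-2 digit by 3, carrying:
  1×3 = 3 → write 1 carry 1
  0×3+1 = 1 → write 1
  1×3 = 3 → write 1 carry 1
  0×3+1 = 1 → write 1
  0×3 = 0 → write 0
  0×3 = 0 → write 0
  1×3 = 3 → write 1 carry 1
  1×3+1 = 4 → write 0 carry 2
  0×3+2 = 2 → write 0 carry 1
  1×3+1 = 4 → write 0 carry 2
  1×3+2 = 5 → write 1 carry 2
  0×3+2 = 2 → write 0 carry 1
  0×3+1 = 1 → write 1
  0×3 = 0 → write 0
  1×3 = 3 → write 1 carry 1
  0×3+1 = 1 → write 1
  0×3 = 0 → write 0
  1×3 = 3 → write 1 carry 1
  remaining carry: 1

0b1101101010001001111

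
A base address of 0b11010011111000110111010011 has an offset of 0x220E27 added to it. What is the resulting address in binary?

0b11011100011001101111111010

0x220E27 = 0b1000100000111000100111 in binary.
Add column by column in base 2, right to left:
  1+1 = 0 carry 1
  1+1+1 = 1 carry 1
  0+1+1 = 0 carry 1
  0+0+1 = 1
  1+0 = 1
  0+1 = 1
  1+0 = 1
  1+0 = 1
  1+0 = 1
  0+1 = 1
  1+1 = 0 carry 1
  1+1+1 = 1 carry 1
  0+0+1 = 1
  0+0 = 0
  0+0 = 0
  1+0 = 1
  1+0 = 1
  1+1 = 0 carry 1
  1+0+1 = 0 carry 1
  1+0+1 = 0 carry 1
  0+0+1 = 1
  0+1 = 1
  1+0 = 1
  0+0 = 0
  1+0 = 1
  1+0 = 1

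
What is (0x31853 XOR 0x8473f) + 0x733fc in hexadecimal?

0x129368

First 0x31853 XOR 0x8473f = 0xb5f6c.
Add column by column in base 16, right to left:
  c+c = 8 carry 1
  6+f+1 = 6 carry 1
  f+3+1 = 3 carry 1
  5+3+1 = 9
  b+7 = 2 carry 1
  final carry 1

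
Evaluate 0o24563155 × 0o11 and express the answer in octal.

Multiply each base-8 digit by 9, carrying:
  5×9 = 45 → write 5 carry 5
  5×9+5 = 50 → write 2 carry 6
  1×9+6 = 15 → write 7 carry 1
  3×9+1 = 28 → write 4 carry 3
  6×9+3 = 57 → write 1 carry 7
  5×9+7 = 52 → write 4 carry 6
  4×9+6 = 42 → write 2 carry 5
  2×9+5 = 23 → write 7 carry 2
  remaining carry: 2

0o272414725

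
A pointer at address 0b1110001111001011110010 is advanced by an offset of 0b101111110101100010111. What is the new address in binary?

0b10100001101111000001001

Add column by column in base 2, right to left:
  0+1 = 1
  1+1 = 0 carry 1
  0+1+1 = 0 carry 1
  0+0+1 = 1
  1+1 = 0 carry 1
  1+0+1 = 0 carry 1
  1+0+1 = 0 carry 1
  1+0+1 = 0 carry 1
  0+1+1 = 0 carry 1
  1+1+1 = 1 carry 1
  0+0+1 = 1
  0+1 = 1
  1+0 = 1
  1+1 = 0 carry 1
  1+1+1 = 1 carry 1
  1+1+1 = 1 carry 1
  0+1+1 = 0 carry 1
  0+1+1 = 0 carry 1
  0+1+1 = 0 carry 1
  1+0+1 = 0 carry 1
  1+1+1 = 1 carry 1
  1+0+1 = 0 carry 1
  final carry 1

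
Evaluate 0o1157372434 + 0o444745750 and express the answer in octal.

Add column by column in base 8, right to left:
  4+0 = 4
  3+5 = 0 carry 1
  4+7+1 = 4 carry 1
  2+5+1 = 0 carry 1
  7+4+1 = 4 carry 1
  3+7+1 = 3 carry 1
  7+4+1 = 4 carry 1
  5+4+1 = 2 carry 1
  1+4+1 = 6
  1+0 = 1

0o1624340404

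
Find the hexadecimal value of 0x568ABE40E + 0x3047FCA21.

0x86D2BAE2F

Add column by column in base 16, right to left:
  E+1 = F
  0+2 = 2
  4+A = E
  E+C = A carry 1
  B+F+1 = B carry 1
  A+7+1 = 2 carry 1
  8+4+1 = D
  6+0 = 6
  5+3 = 8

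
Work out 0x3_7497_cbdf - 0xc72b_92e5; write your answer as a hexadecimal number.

Subtract column by column in base 16:
  f-5 → a
  d-e → f (borrow)
  b-2-1 → 8
  c-9 → 3
  7-b → c (borrow)
  9-2-1 → 6
  4-7 → d (borrow)
  7-c-1 → a (borrow)
  3-0-1 → 2

0x2ad6c38fa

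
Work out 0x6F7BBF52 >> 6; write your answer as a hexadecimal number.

0x1BDEEFD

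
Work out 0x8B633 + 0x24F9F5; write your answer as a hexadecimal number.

Add column by column in base 16, right to left:
  3+5 = 8
  3+F = 2 carry 1
  6+9+1 = 0 carry 1
  B+F+1 = B carry 1
  8+4+1 = D
  0+2 = 2

0x2DB028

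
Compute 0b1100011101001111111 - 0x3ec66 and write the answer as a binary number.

0x3ec66 = 0b111110110001100110 in binary.
Subtract column by column in base 2:
  1-0 → 1
  1-1 → 0
  1-1 → 0
  1-0 → 1
  1-0 → 1
  1-1 → 0
  1-1 → 0
  0-0 → 0
  0-0 → 0
  1-0 → 1
  0-1 → 1 (borrow)
  1-1-1 → 1 (borrow)
  1-0-1 → 0
  1-1 → 0
  0-1 → 1 (borrow)
  0-1-1 → 0 (borrow)
  0-1-1 → 0 (borrow)
  1-1-1 → 1 (borrow)
  1-0-1 → 0

0b100100111000011001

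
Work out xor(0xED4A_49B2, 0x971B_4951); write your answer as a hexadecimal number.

0x7A5100E3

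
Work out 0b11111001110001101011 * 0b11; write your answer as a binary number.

Multiply each base-2 digit by 3, carrying:
  1×3 = 3 → write 1 carry 1
  1×3+1 = 4 → write 0 carry 2
  0×3+2 = 2 → write 0 carry 1
  1×3+1 = 4 → write 0 carry 2
  0×3+2 = 2 → write 0 carry 1
  1×3+1 = 4 → write 0 carry 2
  1×3+2 = 5 → write 1 carry 2
  0×3+2 = 2 → write 0 carry 1
  0×3+1 = 1 → write 1
  0×3 = 0 → write 0
  1×3 = 3 → write 1 carry 1
  1×3+1 = 4 → write 0 carry 2
  1×3+2 = 5 → write 1 carry 2
  0×3+2 = 2 → write 0 carry 1
  0×3+1 = 1 → write 1
  1×3 = 3 → write 1 carry 1
  1×3+1 = 4 → write 0 carry 2
  1×3+2 = 5 → write 1 carry 2
  1×3+2 = 5 → write 1 carry 2
  1×3+2 = 5 → write 1 carry 2
  remaining carry: 10

0b1011101101010101000001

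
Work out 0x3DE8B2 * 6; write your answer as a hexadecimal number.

0x173742C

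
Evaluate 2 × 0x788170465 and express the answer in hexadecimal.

Multiply each base-16 digit by 2, carrying:
  5×2 = 10 → write A
  6×2 = 12 → write C
  4×2 = 8 → write 8
  0×2 = 0 → write 0
  7×2 = 14 → write E
  1×2 = 2 → write 2
  8×2 = 16 → write 0 carry 1
  8×2+1 = 17 → write 1 carry 1
  7×2+1 = 15 → write F

0xF102E08CA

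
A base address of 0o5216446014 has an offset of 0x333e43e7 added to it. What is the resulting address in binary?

0b1011101011110001000111111110011

0o5216446014 = 0b101010001110100100110000001100 in binary.
0x333e43e7 = 0b110011001111100100001111100111 in binary.
Add column by column in base 2, right to left:
  0+1 = 1
  0+1 = 1
  1+1 = 0 carry 1
  1+0+1 = 0 carry 1
  0+0+1 = 1
  0+1 = 1
  0+1 = 1
  0+1 = 1
  0+1 = 1
  0+1 = 1
  1+0 = 1
  1+0 = 1
  0+0 = 0
  0+0 = 0
  1+1 = 0 carry 1
  0+0+1 = 1
  0+0 = 0
  1+1 = 0 carry 1
  0+1+1 = 0 carry 1
  1+1+1 = 1 carry 1
  1+1+1 = 1 carry 1
  1+1+1 = 1 carry 1
  0+0+1 = 1
  0+0 = 0
  0+1 = 1
  1+1 = 0 carry 1
  0+0+1 = 1
  1+0 = 1
  0+1 = 1
  1+1 = 0 carry 1
  final carry 1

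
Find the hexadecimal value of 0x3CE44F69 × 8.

0x1E7227B48

Multiply each base-16 digit by 8, carrying:
  9×8 = 72 → write 8 carry 4
  6×8+4 = 52 → write 4 carry 3
  F×8+3 = 123 → write B carry 7
  4×8+7 = 39 → write 7 carry 2
  4×8+2 = 34 → write 2 carry 2
  E×8+2 = 114 → write 2 carry 7
  C×8+7 = 103 → write 7 carry 6
  3×8+6 = 30 → write E carry 1
  remaining carry: 1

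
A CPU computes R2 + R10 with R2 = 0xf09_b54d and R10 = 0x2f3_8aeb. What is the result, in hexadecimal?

Add column by column in base 16, right to left:
  d+b = 8 carry 1
  4+e+1 = 3 carry 1
  5+a+1 = 0 carry 1
  b+8+1 = 4 carry 1
  9+3+1 = d
  0+f = f
  f+2 = 1 carry 1
  final carry 1

0x11fd4038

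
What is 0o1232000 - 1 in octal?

The trailing 3 digits are 0, so subtracting 1 borrows through: they become 7 and the next digit up decrements.

0o1231777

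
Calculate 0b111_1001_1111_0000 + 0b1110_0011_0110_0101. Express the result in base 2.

Add column by column in base 2, right to left:
  0+1 = 1
  0+0 = 0
  0+1 = 1
  0+0 = 0
  1+0 = 1
  1+1 = 0 carry 1
  1+1+1 = 1 carry 1
  1+0+1 = 0 carry 1
  1+1+1 = 1 carry 1
  0+1+1 = 0 carry 1
  0+0+1 = 1
  1+0 = 1
  1+0 = 1
  1+1 = 0 carry 1
  1+1+1 = 1 carry 1
  0+1+1 = 0 carry 1
  final carry 1

0b10101110101010101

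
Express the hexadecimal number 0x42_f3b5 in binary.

Expand each hex digit to 4 bits: 4=0100 2=0010 f=1111 3=0011 b=1011 5=0101.

0b10000101111001110110101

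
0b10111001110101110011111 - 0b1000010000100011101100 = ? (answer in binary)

0b1110111110001010110011

Subtract column by column in base 2:
  1-0 → 1
  1-0 → 1
  1-1 → 0
  1-1 → 0
  1-0 → 1
  0-1 → 1 (borrow)
  0-1-1 → 0 (borrow)
  1-1-1 → 1 (borrow)
  1-0-1 → 0
  1-0 → 1
  0-0 → 0
  1-1 → 0
  0-0 → 0
  1-0 → 1
  1-0 → 1
  1-0 → 1
  0-1 → 1 (borrow)
  0-0-1 → 1 (borrow)
  1-0-1 → 0
  1-0 → 1
  1-0 → 1
  0-1 → 1 (borrow)
  1-0-1 → 0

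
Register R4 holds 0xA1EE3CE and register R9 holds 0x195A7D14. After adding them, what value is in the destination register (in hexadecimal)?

Add column by column in base 16, right to left:
  E+4 = 2 carry 1
  C+1+1 = E
  3+D = 0 carry 1
  E+7+1 = 6 carry 1
  E+A+1 = 9 carry 1
  1+5+1 = 7
  A+9 = 3 carry 1
  0+1+1 = 2

0x237960E2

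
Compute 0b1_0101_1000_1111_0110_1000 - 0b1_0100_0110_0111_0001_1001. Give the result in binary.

Subtract column by column in base 2:
  0-1 → 1 (borrow)
  0-0-1 → 1 (borrow)
  0-0-1 → 1 (borrow)
  1-1-1 → 1 (borrow)
  0-1-1 → 0 (borrow)
  1-0-1 → 0
  1-0 → 1
  0-0 → 0
  1-1 → 0
  1-1 → 0
  1-1 → 0
  1-0 → 1
  0-0 → 0
  0-1 → 1 (borrow)
  0-1-1 → 0 (borrow)
  1-0-1 → 0
  1-0 → 1
  0-0 → 0
  1-1 → 0
  0-0 → 0
  1-1 → 0

0b10010100001001111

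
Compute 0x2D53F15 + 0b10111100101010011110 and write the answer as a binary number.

0b10111000010000100110110011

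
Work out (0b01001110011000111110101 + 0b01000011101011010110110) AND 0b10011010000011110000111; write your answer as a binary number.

Add column by column in base 2, right to left:
  1+0 = 1
  0+1 = 1
  1+1 = 0 carry 1
  0+0+1 = 1
  1+1 = 0 carry 1
  1+1+1 = 1 carry 1
  1+0+1 = 0 carry 1
  1+1+1 = 1 carry 1
  1+0+1 = 0 carry 1
  0+1+1 = 0 carry 1
  0+1+1 = 0 carry 1
  0+0+1 = 1
  1+1 = 0 carry 1
  1+0+1 = 0 carry 1
  0+1+1 = 0 carry 1
  0+1+1 = 0 carry 1
  1+1+1 = 1 carry 1
  1+0+1 = 0 carry 1
  1+0+1 = 0 carry 1
  0+0+1 = 1
  0+0 = 0
  1+1 = 0 carry 1
  final carry 1
Sum = 0b10010010000100010101011; now AND with 0b10011010000011110000111:
  10010010000100010101011
& 10011010000011110000111
= 10010010000000010000011

0b10010010000000010000011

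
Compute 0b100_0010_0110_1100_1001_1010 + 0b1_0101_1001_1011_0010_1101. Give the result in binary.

0b10110000000011111000111

Add column by column in base 2, right to left:
  0+1 = 1
  1+0 = 1
  0+1 = 1
  1+1 = 0 carry 1
  1+0+1 = 0 carry 1
  0+1+1 = 0 carry 1
  0+0+1 = 1
  1+0 = 1
  0+1 = 1
  0+1 = 1
  1+0 = 1
  1+1 = 0 carry 1
  0+1+1 = 0 carry 1
  1+0+1 = 0 carry 1
  1+0+1 = 0 carry 1
  0+1+1 = 0 carry 1
  0+1+1 = 0 carry 1
  1+0+1 = 0 carry 1
  0+1+1 = 0 carry 1
  0+0+1 = 1
  0+1 = 1
  0+0 = 0
  1+0 = 1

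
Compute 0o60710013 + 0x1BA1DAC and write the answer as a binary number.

0o60710013 = 0b110000111001000000001011 in binary.
0x1BA1DAC = 0b1101110100001110110101100 in binary.
Add column by column in base 2, right to left:
  1+0 = 1
  1+0 = 1
  0+1 = 1
  1+1 = 0 carry 1
  0+0+1 = 1
  0+1 = 1
  0+0 = 0
  0+1 = 1
  0+1 = 1
  0+0 = 0
  0+1 = 1
  0+1 = 1
  1+1 = 0 carry 1
  0+0+1 = 1
  0+0 = 0
  1+0 = 1
  1+0 = 1
  1+1 = 0 carry 1
  0+0+1 = 1
  0+1 = 1
  0+1 = 1
  0+1 = 1
  1+0 = 1
  1+1 = 0 carry 1
  0+1+1 = 0 carry 1
  final carry 1

0b10011111011010110110110111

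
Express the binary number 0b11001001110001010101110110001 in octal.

Group the bits in threes: 011 001 001 110 001 010 101 110 110 001 → 3116125661.

0o3116125661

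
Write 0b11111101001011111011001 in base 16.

Group the bits into nibbles: 0111 1110 1001 0111 1101 1001 → 7e97d9.

0x7e97d9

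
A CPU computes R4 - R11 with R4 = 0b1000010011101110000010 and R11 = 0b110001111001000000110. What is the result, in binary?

Subtract column by column in base 2:
  0-0 → 0
  1-1 → 0
  0-1 → 1 (borrow)
  0-0-1 → 1 (borrow)
  0-0-1 → 1 (borrow)
  0-0-1 → 1 (borrow)
  0-0-1 → 1 (borrow)
  1-0-1 → 0
  1-0 → 1
  1-1 → 0
  0-0 → 0
  1-0 → 1
  1-1 → 0
  1-1 → 0
  0-1 → 1 (borrow)
  0-1-1 → 0 (borrow)
  1-0-1 → 0
  0-0 → 0
  0-0 → 0
  0-1 → 1 (borrow)
  0-1-1 → 0 (borrow)
  1-0-1 → 0

0b10000100100101111100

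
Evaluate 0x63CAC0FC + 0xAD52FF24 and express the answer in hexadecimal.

Add column by column in base 16, right to left:
  C+4 = 0 carry 1
  F+2+1 = 2 carry 1
  0+F+1 = 0 carry 1
  C+F+1 = C carry 1
  A+2+1 = D
  C+5 = 1 carry 1
  3+D+1 = 1 carry 1
  6+A+1 = 1 carry 1
  final carry 1

0x1111DC020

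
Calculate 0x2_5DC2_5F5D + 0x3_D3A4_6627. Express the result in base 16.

0x63166C584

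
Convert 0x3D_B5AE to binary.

0b1111011011010110101110

Expand each hex digit to 4 bits: 3=0011 D=1101 B=1011 5=0101 A=1010 E=1110.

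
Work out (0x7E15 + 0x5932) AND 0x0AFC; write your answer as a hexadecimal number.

Add column by column in base 16, right to left:
  5+2 = 7
  1+3 = 4
  E+9 = 7 carry 1
  7+5+1 = D
Sum = 0xD747; now AND with 0x0AFC:
  D&0=0, 7&A=2, 4&F=4, 7&C=4

0x244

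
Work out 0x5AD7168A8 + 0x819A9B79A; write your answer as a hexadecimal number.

0xDC71B2042

Add column by column in base 16, right to left:
  8+A = 2 carry 1
  A+9+1 = 4 carry 1
  8+7+1 = 0 carry 1
  6+B+1 = 2 carry 1
  1+9+1 = B
  7+A = 1 carry 1
  D+9+1 = 7 carry 1
  A+1+1 = C
  5+8 = D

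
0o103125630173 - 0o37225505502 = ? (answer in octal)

0o43700122471

Subtract column by column in base 8:
  3-2 → 1
  7-0 → 7
  1-5 → 4 (borrow)
  0-5-1 → 2 (borrow)
  3-0-1 → 2
  6-5 → 1
  5-5 → 0
  2-2 → 0
  1-2 → 7 (borrow)
  3-7-1 → 3 (borrow)
  0-3-1 → 4 (borrow)
  1-0-1 → 0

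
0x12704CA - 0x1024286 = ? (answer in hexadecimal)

Subtract column by column in base 16:
  A-6 → 4
  C-8 → 4
  4-2 → 2
  0-4 → C (borrow)
  7-2-1 → 4
  2-0 → 2
  1-1 → 0

0x24C244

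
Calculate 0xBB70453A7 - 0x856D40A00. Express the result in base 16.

0x3603049A7

Subtract column by column in base 16:
  7-0 → 7
  A-0 → A
  3-A → 9 (borrow)
  5-0-1 → 4
  4-4 → 0
  0-D → 3 (borrow)
  7-6-1 → 0
  B-5 → 6
  B-8 → 3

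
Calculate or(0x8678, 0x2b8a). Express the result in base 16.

0xaffa

OR each hex digit independently (no carries):
  8|2=a, 6|b=f, 7|8=f, 8|a=a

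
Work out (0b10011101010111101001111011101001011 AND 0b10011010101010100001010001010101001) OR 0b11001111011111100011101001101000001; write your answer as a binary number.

0b10011101010111101001111011101001011 AND 0b10011010101010100001010001010101001 = 0b10011000000010100001010001000001001.
Then OR with 0b11001111011111100011101001101000001.

0b11011111011111100011111001101001001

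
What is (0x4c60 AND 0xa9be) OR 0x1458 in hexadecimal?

0x4c60 AND 0xa9be = 0x0820.
Then OR with 0x1458.

0x1c78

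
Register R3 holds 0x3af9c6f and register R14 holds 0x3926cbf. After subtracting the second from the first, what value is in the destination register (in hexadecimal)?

0x1d2fb0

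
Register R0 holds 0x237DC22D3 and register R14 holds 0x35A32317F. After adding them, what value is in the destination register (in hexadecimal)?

0x5920E5452

Add column by column in base 16, right to left:
  3+F = 2 carry 1
  D+7+1 = 5 carry 1
  2+1+1 = 4
  2+3 = 5
  C+2 = E
  D+3 = 0 carry 1
  7+A+1 = 2 carry 1
  3+5+1 = 9
  2+3 = 5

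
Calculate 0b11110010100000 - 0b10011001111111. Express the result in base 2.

0b1011000100001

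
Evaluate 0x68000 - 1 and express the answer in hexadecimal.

The trailing 3 digits are 0, so subtracting 1 borrows through: they become F and the next digit up decrements.

0x67FFF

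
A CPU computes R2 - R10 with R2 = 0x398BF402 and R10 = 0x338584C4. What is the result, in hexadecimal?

0x6066F3E

Subtract column by column in base 16:
  2-4 → E (borrow)
  0-C-1 → 3 (borrow)
  4-4-1 → F (borrow)
  F-8-1 → 6
  B-5 → 6
  8-8 → 0
  9-3 → 6
  3-3 → 0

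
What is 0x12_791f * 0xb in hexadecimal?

Multiply each base-16 digit by 11, carrying:
  f×11 = 165 → write 5 carry 10
  1×11+10 = 21 → write 5 carry 1
  9×11+1 = 100 → write 4 carry 6
  7×11+6 = 83 → write 3 carry 5
  2×11+5 = 27 → write b carry 1
  1×11+1 = 12 → write c

0xcb3455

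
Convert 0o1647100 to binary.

0b1110100111001000000

Each octal digit is 3 bits: 1=001 6=110 4=100 7=111 1=001 0=000 0=000.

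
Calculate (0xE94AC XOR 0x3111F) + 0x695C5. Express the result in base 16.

0x141B78

First 0xE94AC XOR 0x3111F = 0xD85B3.
Add column by column in base 16, right to left:
  3+5 = 8
  B+C = 7 carry 1
  5+5+1 = B
  8+9 = 1 carry 1
  D+6+1 = 4 carry 1
  final carry 1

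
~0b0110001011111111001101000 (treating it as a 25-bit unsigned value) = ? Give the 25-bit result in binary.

Invert each bit: 0110001011111111001101000 → 1001110100000000110010111.

0b1001110100000000110010111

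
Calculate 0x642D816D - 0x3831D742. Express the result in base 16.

Subtract column by column in base 16:
  D-2 → B
  6-4 → 2
  1-7 → A (borrow)
  8-D-1 → A (borrow)
  D-1-1 → B
  2-3 → F (borrow)
  4-8-1 → B (borrow)
  6-3-1 → 2

0x2BFBAA2B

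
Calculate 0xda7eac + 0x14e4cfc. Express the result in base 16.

Add column by column in base 16, right to left:
  c+c = 8 carry 1
  a+f+1 = a carry 1
  e+c+1 = b carry 1
  7+4+1 = c
  a+e = 8 carry 1
  d+4+1 = 2 carry 1
  0+1+1 = 2

0x228cba8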